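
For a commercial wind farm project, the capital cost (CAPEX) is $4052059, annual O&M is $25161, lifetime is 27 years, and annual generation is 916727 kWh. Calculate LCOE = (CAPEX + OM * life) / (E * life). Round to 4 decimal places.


Total cost = CAPEX + OM * lifetime = 4052059 + 25161 * 27 = 4052059 + 679347 = 4731406
Total generation = annual * lifetime = 916727 * 27 = 24751629 kWh
LCOE = 4731406 / 24751629
LCOE = 0.1912 $/kWh

0.1912


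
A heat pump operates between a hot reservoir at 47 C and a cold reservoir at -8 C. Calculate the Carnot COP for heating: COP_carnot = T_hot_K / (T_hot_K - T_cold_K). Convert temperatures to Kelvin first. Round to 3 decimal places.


Convert to Kelvin:
  T_hot = 47 + 273.15 = 320.15 K
  T_cold = -8 + 273.15 = 265.15 K
Apply Carnot COP formula:
  COP = T_hot_K / (T_hot_K - T_cold_K) = 320.15 / 55.0
  COP = 5.821

5.821


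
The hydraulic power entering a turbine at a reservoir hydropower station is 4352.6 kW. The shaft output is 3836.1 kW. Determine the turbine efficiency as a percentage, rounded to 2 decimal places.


Turbine efficiency = (output power / input power) * 100
eta = (3836.1 / 4352.6) * 100
eta = 88.13%

88.13


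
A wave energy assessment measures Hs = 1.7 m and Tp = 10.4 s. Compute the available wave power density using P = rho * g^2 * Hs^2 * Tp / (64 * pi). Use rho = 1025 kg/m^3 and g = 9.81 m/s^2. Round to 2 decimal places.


Apply wave power formula:
  g^2 = 9.81^2 = 96.2361
  Hs^2 = 1.7^2 = 2.89
  Numerator = rho * g^2 * Hs^2 * Tp = 1025 * 96.2361 * 2.89 * 10.4 = 2964784.03
  Denominator = 64 * pi = 201.0619
  P = 2964784.03 / 201.0619 = 14745.63 W/m

14745.63


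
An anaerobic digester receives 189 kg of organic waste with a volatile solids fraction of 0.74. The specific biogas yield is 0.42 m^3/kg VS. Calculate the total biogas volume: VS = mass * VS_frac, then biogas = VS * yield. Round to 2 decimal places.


Compute volatile solids:
  VS = mass * VS_fraction = 189 * 0.74 = 139.86 kg
Calculate biogas volume:
  Biogas = VS * specific_yield = 139.86 * 0.42
  Biogas = 58.74 m^3

58.74


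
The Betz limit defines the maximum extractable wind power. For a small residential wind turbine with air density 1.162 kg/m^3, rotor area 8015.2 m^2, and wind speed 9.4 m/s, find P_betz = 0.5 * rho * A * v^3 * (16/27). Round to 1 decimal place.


The Betz coefficient Cp_max = 16/27 = 0.5926
v^3 = 9.4^3 = 830.584
P_betz = 0.5 * rho * A * v^3 * Cp_max
P_betz = 0.5 * 1.162 * 8015.2 * 830.584 * 0.5926
P_betz = 2292082.7 W

2292082.7


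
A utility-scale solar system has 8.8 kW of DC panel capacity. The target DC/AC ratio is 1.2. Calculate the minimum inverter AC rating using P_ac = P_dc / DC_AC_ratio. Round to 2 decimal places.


The inverter AC capacity is determined by the DC/AC ratio.
Given: P_dc = 8.8 kW, DC/AC ratio = 1.2
P_ac = P_dc / ratio = 8.8 / 1.2
P_ac = 7.33 kW

7.33


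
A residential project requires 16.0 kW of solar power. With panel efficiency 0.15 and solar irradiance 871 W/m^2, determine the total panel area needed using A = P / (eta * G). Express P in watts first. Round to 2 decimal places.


Convert target power to watts: P = 16.0 * 1000 = 16000.0 W
Compute denominator: eta * G = 0.15 * 871 = 130.65
Required area A = P / (eta * G) = 16000.0 / 130.65
A = 122.46 m^2

122.46


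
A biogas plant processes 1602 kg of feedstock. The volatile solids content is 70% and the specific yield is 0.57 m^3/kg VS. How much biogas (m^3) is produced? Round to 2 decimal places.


Compute volatile solids:
  VS = mass * VS_fraction = 1602 * 0.7 = 1121.4 kg
Calculate biogas volume:
  Biogas = VS * specific_yield = 1121.4 * 0.57
  Biogas = 639.20 m^3

639.20


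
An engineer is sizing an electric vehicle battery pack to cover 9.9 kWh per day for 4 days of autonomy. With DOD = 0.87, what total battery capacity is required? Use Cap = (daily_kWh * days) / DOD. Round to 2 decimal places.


Total energy needed = daily * days = 9.9 * 4 = 39.6 kWh
Account for depth of discharge:
  Cap = total_energy / DOD = 39.6 / 0.87
  Cap = 45.52 kWh

45.52


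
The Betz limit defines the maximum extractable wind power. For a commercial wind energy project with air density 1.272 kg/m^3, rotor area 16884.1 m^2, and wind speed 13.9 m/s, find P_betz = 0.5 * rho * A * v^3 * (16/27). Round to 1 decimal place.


The Betz coefficient Cp_max = 16/27 = 0.5926
v^3 = 13.9^3 = 2685.619
P_betz = 0.5 * rho * A * v^3 * Cp_max
P_betz = 0.5 * 1.272 * 16884.1 * 2685.619 * 0.5926
P_betz = 17089747.7 W

17089747.7


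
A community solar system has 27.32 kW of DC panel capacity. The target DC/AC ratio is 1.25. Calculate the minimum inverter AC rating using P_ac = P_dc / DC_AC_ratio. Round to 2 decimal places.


The inverter AC capacity is determined by the DC/AC ratio.
Given: P_dc = 27.32 kW, DC/AC ratio = 1.25
P_ac = P_dc / ratio = 27.32 / 1.25
P_ac = 21.86 kW

21.86


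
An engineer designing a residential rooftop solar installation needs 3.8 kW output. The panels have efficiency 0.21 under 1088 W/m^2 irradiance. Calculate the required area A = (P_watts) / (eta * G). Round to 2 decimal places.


Convert target power to watts: P = 3.8 * 1000 = 3800.0 W
Compute denominator: eta * G = 0.21 * 1088 = 228.48
Required area A = P / (eta * G) = 3800.0 / 228.48
A = 16.63 m^2

16.63


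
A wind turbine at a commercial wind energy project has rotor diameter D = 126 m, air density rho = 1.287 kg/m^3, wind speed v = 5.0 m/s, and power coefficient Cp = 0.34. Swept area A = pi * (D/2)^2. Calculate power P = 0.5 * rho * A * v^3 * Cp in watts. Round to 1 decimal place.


Step 1 -- Compute swept area:
  A = pi * (D/2)^2 = pi * (126/2)^2 = 12468.98 m^2
Step 2 -- Apply wind power equation:
  P = 0.5 * rho * A * v^3 * Cp
  v^3 = 5.0^3 = 125.0
  P = 0.5 * 1.287 * 12468.98 * 125.0 * 0.34
  P = 341011.1 W

341011.1


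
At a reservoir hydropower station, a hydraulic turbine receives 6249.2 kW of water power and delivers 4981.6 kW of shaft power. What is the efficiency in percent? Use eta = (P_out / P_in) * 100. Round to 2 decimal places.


Turbine efficiency = (output power / input power) * 100
eta = (4981.6 / 6249.2) * 100
eta = 79.72%

79.72


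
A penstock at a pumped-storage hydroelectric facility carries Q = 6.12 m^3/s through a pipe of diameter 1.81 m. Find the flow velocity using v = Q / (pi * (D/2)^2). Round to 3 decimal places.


Compute pipe cross-sectional area:
  A = pi * (D/2)^2 = pi * (1.81/2)^2 = 2.573 m^2
Calculate velocity:
  v = Q / A = 6.12 / 2.573
  v = 2.379 m/s

2.379


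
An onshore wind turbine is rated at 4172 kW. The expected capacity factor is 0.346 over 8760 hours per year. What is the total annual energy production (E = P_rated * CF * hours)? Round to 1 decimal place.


Annual energy = rated_kW * capacity_factor * hours_per_year
Given: P_rated = 4172 kW, CF = 0.346, hours = 8760
E = 4172 * 0.346 * 8760
E = 12645165.1 kWh

12645165.1


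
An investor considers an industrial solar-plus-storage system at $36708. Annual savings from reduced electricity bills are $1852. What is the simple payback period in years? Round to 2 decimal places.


Simple payback period = initial cost / annual savings
Payback = 36708 / 1852
Payback = 19.82 years

19.82


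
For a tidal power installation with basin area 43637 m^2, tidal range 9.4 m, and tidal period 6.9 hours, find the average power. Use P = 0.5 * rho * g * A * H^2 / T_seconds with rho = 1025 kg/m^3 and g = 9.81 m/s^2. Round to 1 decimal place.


Convert period to seconds: T = 6.9 * 3600 = 24840.0 s
H^2 = 9.4^2 = 88.36
P = 0.5 * rho * g * A * H^2 / T
P = 0.5 * 1025 * 9.81 * 43637 * 88.36 / 24840.0
P = 780408.3 W

780408.3


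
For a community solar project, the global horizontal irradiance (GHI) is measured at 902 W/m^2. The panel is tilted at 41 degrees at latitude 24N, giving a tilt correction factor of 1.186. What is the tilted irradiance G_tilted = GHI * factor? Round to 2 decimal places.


Identify the given values:
  GHI = 902 W/m^2, tilt correction factor = 1.186
Apply the formula G_tilted = GHI * factor:
  G_tilted = 902 * 1.186
  G_tilted = 1069.77 W/m^2

1069.77


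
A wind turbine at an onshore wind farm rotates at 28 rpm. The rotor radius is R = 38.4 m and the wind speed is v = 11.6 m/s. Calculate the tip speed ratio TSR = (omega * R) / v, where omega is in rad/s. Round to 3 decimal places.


Convert rotational speed to rad/s:
  omega = 28 * 2 * pi / 60 = 2.9322 rad/s
Compute tip speed:
  v_tip = omega * R = 2.9322 * 38.4 = 112.595 m/s
Tip speed ratio:
  TSR = v_tip / v_wind = 112.595 / 11.6 = 9.706

9.706


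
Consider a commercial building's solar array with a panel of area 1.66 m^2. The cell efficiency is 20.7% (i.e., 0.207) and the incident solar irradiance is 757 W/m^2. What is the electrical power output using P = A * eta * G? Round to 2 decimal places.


Use the solar power formula P = A * eta * G.
Given: A = 1.66 m^2, eta = 0.207, G = 757 W/m^2
P = 1.66 * 0.207 * 757
P = 260.12 W

260.12


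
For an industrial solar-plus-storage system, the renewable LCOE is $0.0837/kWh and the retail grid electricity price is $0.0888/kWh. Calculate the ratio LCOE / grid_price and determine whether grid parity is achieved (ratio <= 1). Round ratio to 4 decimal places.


Compare LCOE to grid price:
  LCOE = $0.0837/kWh, Grid price = $0.0888/kWh
  Ratio = LCOE / grid_price = 0.0837 / 0.0888 = 0.9426
  Grid parity achieved (ratio <= 1)? yes

0.9426


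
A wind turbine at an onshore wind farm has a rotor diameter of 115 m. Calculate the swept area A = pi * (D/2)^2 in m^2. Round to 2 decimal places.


Compute the rotor radius:
  r = D / 2 = 115 / 2 = 57.5 m
Calculate swept area:
  A = pi * r^2 = pi * 57.5^2
  A = 10386.89 m^2

10386.89


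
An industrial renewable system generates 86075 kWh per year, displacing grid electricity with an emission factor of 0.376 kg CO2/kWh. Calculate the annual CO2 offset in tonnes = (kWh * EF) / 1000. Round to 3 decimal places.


CO2 offset in kg = generation * emission_factor
CO2 offset = 86075 * 0.376 = 32364.2 kg
Convert to tonnes:
  CO2 offset = 32364.2 / 1000 = 32.364 tonnes

32.364


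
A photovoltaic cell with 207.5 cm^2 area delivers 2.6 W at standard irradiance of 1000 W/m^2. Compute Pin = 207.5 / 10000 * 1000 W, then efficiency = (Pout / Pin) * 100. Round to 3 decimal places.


First compute the input power:
  Pin = area_cm2 / 10000 * G = 207.5 / 10000 * 1000 = 20.75 W
Then compute efficiency:
  Efficiency = (Pout / Pin) * 100 = (2.6 / 20.75) * 100
  Efficiency = 12.530%

12.530


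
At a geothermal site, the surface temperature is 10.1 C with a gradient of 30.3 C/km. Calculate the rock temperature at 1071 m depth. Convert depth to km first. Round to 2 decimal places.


Convert depth to km: 1071 / 1000 = 1.071 km
Temperature increase = gradient * depth_km = 30.3 * 1.071 = 32.45 C
Temperature at depth = T_surface + delta_T = 10.1 + 32.45
T = 42.55 C

42.55


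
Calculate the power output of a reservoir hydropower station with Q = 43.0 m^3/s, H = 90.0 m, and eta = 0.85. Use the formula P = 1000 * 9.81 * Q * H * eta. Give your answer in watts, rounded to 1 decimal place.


Apply the hydropower formula P = rho * g * Q * H * eta
rho * g = 1000 * 9.81 = 9810.0
P = 9810.0 * 43.0 * 90.0 * 0.85
P = 32269995.0 W

32269995.0


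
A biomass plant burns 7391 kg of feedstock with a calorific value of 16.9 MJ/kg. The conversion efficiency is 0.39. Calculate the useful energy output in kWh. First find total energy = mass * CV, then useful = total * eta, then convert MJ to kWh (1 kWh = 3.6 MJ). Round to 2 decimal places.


Total energy = mass * CV = 7391 * 16.9 = 124907.9 MJ
Useful energy = total * eta = 124907.9 * 0.39 = 48714.08 MJ
Convert to kWh: 48714.08 / 3.6
Useful energy = 13531.69 kWh

13531.69


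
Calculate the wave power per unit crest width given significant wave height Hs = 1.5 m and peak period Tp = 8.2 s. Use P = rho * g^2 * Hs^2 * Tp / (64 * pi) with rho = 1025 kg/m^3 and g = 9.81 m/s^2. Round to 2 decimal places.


Apply wave power formula:
  g^2 = 9.81^2 = 96.2361
  Hs^2 = 1.5^2 = 2.25
  Numerator = rho * g^2 * Hs^2 * Tp = 1025 * 96.2361 * 2.25 * 8.2 = 1819944.95
  Denominator = 64 * pi = 201.0619
  P = 1819944.95 / 201.0619 = 9051.66 W/m

9051.66


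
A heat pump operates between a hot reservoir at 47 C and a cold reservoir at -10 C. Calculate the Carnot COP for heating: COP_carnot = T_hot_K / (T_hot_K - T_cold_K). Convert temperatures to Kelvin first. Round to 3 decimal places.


Convert to Kelvin:
  T_hot = 47 + 273.15 = 320.15 K
  T_cold = -10 + 273.15 = 263.15 K
Apply Carnot COP formula:
  COP = T_hot_K / (T_hot_K - T_cold_K) = 320.15 / 57.0
  COP = 5.617

5.617


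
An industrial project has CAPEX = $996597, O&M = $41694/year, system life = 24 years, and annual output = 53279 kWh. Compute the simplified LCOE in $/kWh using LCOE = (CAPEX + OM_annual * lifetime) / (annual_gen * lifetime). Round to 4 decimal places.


Total cost = CAPEX + OM * lifetime = 996597 + 41694 * 24 = 996597 + 1000656 = 1997253
Total generation = annual * lifetime = 53279 * 24 = 1278696 kWh
LCOE = 1997253 / 1278696
LCOE = 1.5619 $/kWh

1.5619


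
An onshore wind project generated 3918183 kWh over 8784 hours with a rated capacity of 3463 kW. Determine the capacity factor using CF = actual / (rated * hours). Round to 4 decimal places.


Capacity factor = actual output / maximum possible output
Maximum possible = rated * hours = 3463 * 8784 = 30418992 kWh
CF = 3918183 / 30418992
CF = 0.1288

0.1288


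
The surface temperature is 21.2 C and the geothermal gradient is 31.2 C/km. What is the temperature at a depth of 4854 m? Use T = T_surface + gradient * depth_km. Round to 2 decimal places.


Convert depth to km: 4854 / 1000 = 4.854 km
Temperature increase = gradient * depth_km = 31.2 * 4.854 = 151.44 C
Temperature at depth = T_surface + delta_T = 21.2 + 151.44
T = 172.64 C

172.64


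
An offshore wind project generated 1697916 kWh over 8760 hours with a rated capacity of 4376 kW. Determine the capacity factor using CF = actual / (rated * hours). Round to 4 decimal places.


Capacity factor = actual output / maximum possible output
Maximum possible = rated * hours = 4376 * 8760 = 38333760 kWh
CF = 1697916 / 38333760
CF = 0.0443

0.0443


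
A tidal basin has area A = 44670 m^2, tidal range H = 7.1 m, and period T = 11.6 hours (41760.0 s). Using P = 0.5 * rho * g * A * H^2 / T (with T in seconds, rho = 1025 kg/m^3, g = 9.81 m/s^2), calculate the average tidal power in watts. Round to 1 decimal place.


Convert period to seconds: T = 11.6 * 3600 = 41760.0 s
H^2 = 7.1^2 = 50.41
P = 0.5 * rho * g * A * H^2 / T
P = 0.5 * 1025 * 9.81 * 44670 * 50.41 / 41760.0
P = 271103.4 W

271103.4


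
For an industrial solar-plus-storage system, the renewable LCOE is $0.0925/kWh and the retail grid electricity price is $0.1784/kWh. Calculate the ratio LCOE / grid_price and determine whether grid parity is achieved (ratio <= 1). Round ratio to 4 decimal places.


Compare LCOE to grid price:
  LCOE = $0.0925/kWh, Grid price = $0.1784/kWh
  Ratio = LCOE / grid_price = 0.0925 / 0.1784 = 0.5185
  Grid parity achieved (ratio <= 1)? yes

0.5185


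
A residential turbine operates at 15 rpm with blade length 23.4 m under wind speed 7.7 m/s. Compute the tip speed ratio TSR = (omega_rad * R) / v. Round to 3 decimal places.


Convert rotational speed to rad/s:
  omega = 15 * 2 * pi / 60 = 1.5708 rad/s
Compute tip speed:
  v_tip = omega * R = 1.5708 * 23.4 = 36.757 m/s
Tip speed ratio:
  TSR = v_tip / v_wind = 36.757 / 7.7 = 4.774

4.774


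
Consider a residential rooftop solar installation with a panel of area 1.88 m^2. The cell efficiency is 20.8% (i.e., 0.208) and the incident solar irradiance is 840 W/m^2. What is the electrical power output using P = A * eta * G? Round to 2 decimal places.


Use the solar power formula P = A * eta * G.
Given: A = 1.88 m^2, eta = 0.208, G = 840 W/m^2
P = 1.88 * 0.208 * 840
P = 328.47 W

328.47


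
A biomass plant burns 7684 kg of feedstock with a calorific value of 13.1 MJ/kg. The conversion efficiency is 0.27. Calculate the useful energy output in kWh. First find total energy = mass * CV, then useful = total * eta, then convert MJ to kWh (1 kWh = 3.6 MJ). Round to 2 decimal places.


Total energy = mass * CV = 7684 * 13.1 = 100660.4 MJ
Useful energy = total * eta = 100660.4 * 0.27 = 27178.31 MJ
Convert to kWh: 27178.31 / 3.6
Useful energy = 7549.53 kWh

7549.53


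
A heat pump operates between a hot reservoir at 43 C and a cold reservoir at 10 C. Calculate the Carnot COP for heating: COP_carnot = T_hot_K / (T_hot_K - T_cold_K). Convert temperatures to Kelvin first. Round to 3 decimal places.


Convert to Kelvin:
  T_hot = 43 + 273.15 = 316.15 K
  T_cold = 10 + 273.15 = 283.15 K
Apply Carnot COP formula:
  COP = T_hot_K / (T_hot_K - T_cold_K) = 316.15 / 33.0
  COP = 9.580

9.580


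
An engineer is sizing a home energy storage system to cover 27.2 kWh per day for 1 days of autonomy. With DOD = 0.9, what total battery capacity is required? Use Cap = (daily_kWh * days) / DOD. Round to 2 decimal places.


Total energy needed = daily * days = 27.2 * 1 = 27.2 kWh
Account for depth of discharge:
  Cap = total_energy / DOD = 27.2 / 0.9
  Cap = 30.22 kWh

30.22


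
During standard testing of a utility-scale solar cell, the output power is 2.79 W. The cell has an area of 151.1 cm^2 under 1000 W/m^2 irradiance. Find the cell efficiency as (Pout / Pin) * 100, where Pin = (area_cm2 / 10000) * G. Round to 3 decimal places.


First compute the input power:
  Pin = area_cm2 / 10000 * G = 151.1 / 10000 * 1000 = 15.11 W
Then compute efficiency:
  Efficiency = (Pout / Pin) * 100 = (2.79 / 15.11) * 100
  Efficiency = 18.465%

18.465


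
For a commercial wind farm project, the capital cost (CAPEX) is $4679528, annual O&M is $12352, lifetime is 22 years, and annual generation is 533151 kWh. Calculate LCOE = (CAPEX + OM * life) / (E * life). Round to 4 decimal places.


Total cost = CAPEX + OM * lifetime = 4679528 + 12352 * 22 = 4679528 + 271744 = 4951272
Total generation = annual * lifetime = 533151 * 22 = 11729322 kWh
LCOE = 4951272 / 11729322
LCOE = 0.4221 $/kWh

0.4221


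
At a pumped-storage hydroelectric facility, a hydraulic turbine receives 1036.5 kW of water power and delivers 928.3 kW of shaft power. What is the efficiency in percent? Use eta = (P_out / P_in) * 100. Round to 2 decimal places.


Turbine efficiency = (output power / input power) * 100
eta = (928.3 / 1036.5) * 100
eta = 89.56%

89.56


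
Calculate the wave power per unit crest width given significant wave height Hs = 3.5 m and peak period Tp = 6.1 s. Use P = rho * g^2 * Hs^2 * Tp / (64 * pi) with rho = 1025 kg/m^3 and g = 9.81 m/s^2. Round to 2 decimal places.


Apply wave power formula:
  g^2 = 9.81^2 = 96.2361
  Hs^2 = 3.5^2 = 12.25
  Numerator = rho * g^2 * Hs^2 * Tp = 1025 * 96.2361 * 12.25 * 6.1 = 7371023.64
  Denominator = 64 * pi = 201.0619
  P = 7371023.64 / 201.0619 = 36660.46 W/m

36660.46


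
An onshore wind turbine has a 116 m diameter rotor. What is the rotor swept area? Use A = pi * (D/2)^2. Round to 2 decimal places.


Compute the rotor radius:
  r = D / 2 = 116 / 2 = 58.0 m
Calculate swept area:
  A = pi * r^2 = pi * 58.0^2
  A = 10568.32 m^2

10568.32


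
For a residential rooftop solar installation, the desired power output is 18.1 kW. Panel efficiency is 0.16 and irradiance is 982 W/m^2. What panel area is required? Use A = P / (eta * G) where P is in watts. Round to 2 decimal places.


Convert target power to watts: P = 18.1 * 1000 = 18100.0 W
Compute denominator: eta * G = 0.16 * 982 = 157.12
Required area A = P / (eta * G) = 18100.0 / 157.12
A = 115.20 m^2

115.20


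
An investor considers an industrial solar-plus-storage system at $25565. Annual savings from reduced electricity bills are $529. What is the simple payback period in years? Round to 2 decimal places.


Simple payback period = initial cost / annual savings
Payback = 25565 / 529
Payback = 48.33 years

48.33


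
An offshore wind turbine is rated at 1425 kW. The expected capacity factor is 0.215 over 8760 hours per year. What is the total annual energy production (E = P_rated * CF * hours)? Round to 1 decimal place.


Annual energy = rated_kW * capacity_factor * hours_per_year
Given: P_rated = 1425 kW, CF = 0.215, hours = 8760
E = 1425 * 0.215 * 8760
E = 2683845.0 kWh

2683845.0


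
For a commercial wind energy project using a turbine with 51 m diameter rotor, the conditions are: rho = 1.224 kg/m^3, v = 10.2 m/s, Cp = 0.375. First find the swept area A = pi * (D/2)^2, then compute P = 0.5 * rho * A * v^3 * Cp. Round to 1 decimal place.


Step 1 -- Compute swept area:
  A = pi * (D/2)^2 = pi * (51/2)^2 = 2042.82 m^2
Step 2 -- Apply wind power equation:
  P = 0.5 * rho * A * v^3 * Cp
  v^3 = 10.2^3 = 1061.208
  P = 0.5 * 1.224 * 2042.82 * 1061.208 * 0.375
  P = 497523.3 W

497523.3


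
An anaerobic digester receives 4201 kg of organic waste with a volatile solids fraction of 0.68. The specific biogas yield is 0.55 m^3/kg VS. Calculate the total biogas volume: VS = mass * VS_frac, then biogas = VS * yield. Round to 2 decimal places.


Compute volatile solids:
  VS = mass * VS_fraction = 4201 * 0.68 = 2856.68 kg
Calculate biogas volume:
  Biogas = VS * specific_yield = 2856.68 * 0.55
  Biogas = 1571.17 m^3

1571.17


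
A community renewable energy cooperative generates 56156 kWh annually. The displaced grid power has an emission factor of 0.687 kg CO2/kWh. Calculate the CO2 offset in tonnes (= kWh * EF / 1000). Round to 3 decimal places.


CO2 offset in kg = generation * emission_factor
CO2 offset = 56156 * 0.687 = 38579.17 kg
Convert to tonnes:
  CO2 offset = 38579.17 / 1000 = 38.579 tonnes

38.579


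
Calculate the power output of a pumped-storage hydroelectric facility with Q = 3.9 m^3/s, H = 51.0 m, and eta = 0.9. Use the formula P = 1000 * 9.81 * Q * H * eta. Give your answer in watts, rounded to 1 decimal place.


Apply the hydropower formula P = rho * g * Q * H * eta
rho * g = 1000 * 9.81 = 9810.0
P = 9810.0 * 3.9 * 51.0 * 0.9
P = 1756088.1 W

1756088.1


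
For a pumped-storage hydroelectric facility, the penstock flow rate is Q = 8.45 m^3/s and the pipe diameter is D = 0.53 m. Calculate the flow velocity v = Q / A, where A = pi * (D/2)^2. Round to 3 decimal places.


Compute pipe cross-sectional area:
  A = pi * (D/2)^2 = pi * (0.53/2)^2 = 0.2206 m^2
Calculate velocity:
  v = Q / A = 8.45 / 0.2206
  v = 38.301 m/s

38.301


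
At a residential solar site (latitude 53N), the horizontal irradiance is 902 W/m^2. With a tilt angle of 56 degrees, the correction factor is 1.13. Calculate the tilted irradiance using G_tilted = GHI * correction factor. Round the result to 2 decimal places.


Identify the given values:
  GHI = 902 W/m^2, tilt correction factor = 1.13
Apply the formula G_tilted = GHI * factor:
  G_tilted = 902 * 1.13
  G_tilted = 1019.26 W/m^2

1019.26


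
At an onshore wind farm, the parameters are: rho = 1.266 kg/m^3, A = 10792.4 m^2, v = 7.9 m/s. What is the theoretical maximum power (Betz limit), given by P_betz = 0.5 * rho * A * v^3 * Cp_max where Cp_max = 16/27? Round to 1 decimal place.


The Betz coefficient Cp_max = 16/27 = 0.5926
v^3 = 7.9^3 = 493.039
P_betz = 0.5 * rho * A * v^3 * Cp_max
P_betz = 0.5 * 1.266 * 10792.4 * 493.039 * 0.5926
P_betz = 1995994.0 W

1995994.0


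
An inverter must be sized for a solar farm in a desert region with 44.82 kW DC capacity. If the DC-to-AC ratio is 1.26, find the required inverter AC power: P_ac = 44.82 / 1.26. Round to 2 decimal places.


The inverter AC capacity is determined by the DC/AC ratio.
Given: P_dc = 44.82 kW, DC/AC ratio = 1.26
P_ac = P_dc / ratio = 44.82 / 1.26
P_ac = 35.57 kW

35.57


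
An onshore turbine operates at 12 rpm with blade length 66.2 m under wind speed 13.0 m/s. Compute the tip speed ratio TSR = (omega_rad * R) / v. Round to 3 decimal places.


Convert rotational speed to rad/s:
  omega = 12 * 2 * pi / 60 = 1.2566 rad/s
Compute tip speed:
  v_tip = omega * R = 1.2566 * 66.2 = 83.189 m/s
Tip speed ratio:
  TSR = v_tip / v_wind = 83.189 / 13.0 = 6.399

6.399


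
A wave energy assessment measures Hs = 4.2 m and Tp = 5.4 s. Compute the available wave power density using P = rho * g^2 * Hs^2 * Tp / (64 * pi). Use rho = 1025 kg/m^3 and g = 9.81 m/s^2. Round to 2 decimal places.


Apply wave power formula:
  g^2 = 9.81^2 = 96.2361
  Hs^2 = 4.2^2 = 17.64
  Numerator = rho * g^2 * Hs^2 * Tp = 1025 * 96.2361 * 17.64 * 5.4 = 9396242.59
  Denominator = 64 * pi = 201.0619
  P = 9396242.59 / 201.0619 = 46733.08 W/m

46733.08


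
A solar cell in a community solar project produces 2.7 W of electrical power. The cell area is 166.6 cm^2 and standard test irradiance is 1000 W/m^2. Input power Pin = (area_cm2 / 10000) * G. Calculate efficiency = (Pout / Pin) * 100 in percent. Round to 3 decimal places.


First compute the input power:
  Pin = area_cm2 / 10000 * G = 166.6 / 10000 * 1000 = 16.66 W
Then compute efficiency:
  Efficiency = (Pout / Pin) * 100 = (2.7 / 16.66) * 100
  Efficiency = 16.206%

16.206


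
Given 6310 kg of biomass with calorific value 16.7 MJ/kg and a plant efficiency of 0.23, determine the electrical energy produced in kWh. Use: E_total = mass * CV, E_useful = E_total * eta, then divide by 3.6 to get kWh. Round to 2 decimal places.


Total energy = mass * CV = 6310 * 16.7 = 105377.0 MJ
Useful energy = total * eta = 105377.0 * 0.23 = 24236.71 MJ
Convert to kWh: 24236.71 / 3.6
Useful energy = 6732.42 kWh

6732.42


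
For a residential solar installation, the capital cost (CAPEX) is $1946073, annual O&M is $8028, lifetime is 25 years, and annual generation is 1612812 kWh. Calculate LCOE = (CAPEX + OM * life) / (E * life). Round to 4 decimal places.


Total cost = CAPEX + OM * lifetime = 1946073 + 8028 * 25 = 1946073 + 200700 = 2146773
Total generation = annual * lifetime = 1612812 * 25 = 40320300 kWh
LCOE = 2146773 / 40320300
LCOE = 0.0532 $/kWh

0.0532


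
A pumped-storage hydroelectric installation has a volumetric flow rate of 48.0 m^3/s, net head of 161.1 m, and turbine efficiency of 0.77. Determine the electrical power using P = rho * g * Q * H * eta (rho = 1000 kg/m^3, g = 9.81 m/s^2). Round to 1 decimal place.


Apply the hydropower formula P = rho * g * Q * H * eta
rho * g = 1000 * 9.81 = 9810.0
P = 9810.0 * 48.0 * 161.1 * 0.77
P = 58411251.4 W

58411251.4


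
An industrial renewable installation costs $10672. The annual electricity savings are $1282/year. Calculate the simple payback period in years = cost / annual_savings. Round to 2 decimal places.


Simple payback period = initial cost / annual savings
Payback = 10672 / 1282
Payback = 8.32 years

8.32


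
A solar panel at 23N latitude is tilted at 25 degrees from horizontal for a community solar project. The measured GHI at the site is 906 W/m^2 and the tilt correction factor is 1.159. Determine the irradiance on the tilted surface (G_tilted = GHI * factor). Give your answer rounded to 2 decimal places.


Identify the given values:
  GHI = 906 W/m^2, tilt correction factor = 1.159
Apply the formula G_tilted = GHI * factor:
  G_tilted = 906 * 1.159
  G_tilted = 1050.05 W/m^2

1050.05


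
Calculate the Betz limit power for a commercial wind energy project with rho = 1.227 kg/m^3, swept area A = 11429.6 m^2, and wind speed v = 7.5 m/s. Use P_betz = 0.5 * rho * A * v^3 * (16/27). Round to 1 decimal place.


The Betz coefficient Cp_max = 16/27 = 0.5926
v^3 = 7.5^3 = 421.875
P_betz = 0.5 * rho * A * v^3 * Cp_max
P_betz = 0.5 * 1.227 * 11429.6 * 421.875 * 0.5926
P_betz = 1753014.9 W

1753014.9


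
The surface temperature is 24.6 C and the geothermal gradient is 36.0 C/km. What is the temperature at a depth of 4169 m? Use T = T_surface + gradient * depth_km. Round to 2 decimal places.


Convert depth to km: 4169 / 1000 = 4.169 km
Temperature increase = gradient * depth_km = 36.0 * 4.169 = 150.08 C
Temperature at depth = T_surface + delta_T = 24.6 + 150.08
T = 174.68 C

174.68


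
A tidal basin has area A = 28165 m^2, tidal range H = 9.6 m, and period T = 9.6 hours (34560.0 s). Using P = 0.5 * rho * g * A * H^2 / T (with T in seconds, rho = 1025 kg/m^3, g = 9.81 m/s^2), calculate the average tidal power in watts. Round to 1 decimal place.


Convert period to seconds: T = 9.6 * 3600 = 34560.0 s
H^2 = 9.6^2 = 92.16
P = 0.5 * rho * g * A * H^2 / T
P = 0.5 * 1025 * 9.81 * 28165 * 92.16 / 34560.0
P = 377608.2 W

377608.2


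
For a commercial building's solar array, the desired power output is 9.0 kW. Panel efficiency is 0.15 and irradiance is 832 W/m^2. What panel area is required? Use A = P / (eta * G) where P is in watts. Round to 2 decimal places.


Convert target power to watts: P = 9.0 * 1000 = 9000.0 W
Compute denominator: eta * G = 0.15 * 832 = 124.8
Required area A = P / (eta * G) = 9000.0 / 124.8
A = 72.12 m^2

72.12


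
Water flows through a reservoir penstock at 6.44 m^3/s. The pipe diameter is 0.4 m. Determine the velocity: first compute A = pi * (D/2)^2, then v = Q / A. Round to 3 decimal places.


Compute pipe cross-sectional area:
  A = pi * (D/2)^2 = pi * (0.4/2)^2 = 0.1257 m^2
Calculate velocity:
  v = Q / A = 6.44 / 0.1257
  v = 51.248 m/s

51.248


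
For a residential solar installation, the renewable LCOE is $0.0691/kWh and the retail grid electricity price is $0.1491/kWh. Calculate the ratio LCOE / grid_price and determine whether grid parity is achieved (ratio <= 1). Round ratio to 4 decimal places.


Compare LCOE to grid price:
  LCOE = $0.0691/kWh, Grid price = $0.1491/kWh
  Ratio = LCOE / grid_price = 0.0691 / 0.1491 = 0.4634
  Grid parity achieved (ratio <= 1)? yes

0.4634


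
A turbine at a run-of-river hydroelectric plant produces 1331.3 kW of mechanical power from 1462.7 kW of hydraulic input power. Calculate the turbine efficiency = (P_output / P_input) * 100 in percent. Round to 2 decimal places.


Turbine efficiency = (output power / input power) * 100
eta = (1331.3 / 1462.7) * 100
eta = 91.02%

91.02


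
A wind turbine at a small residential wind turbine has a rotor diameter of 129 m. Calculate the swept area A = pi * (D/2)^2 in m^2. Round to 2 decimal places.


Compute the rotor radius:
  r = D / 2 = 129 / 2 = 64.5 m
Calculate swept area:
  A = pi * r^2 = pi * 64.5^2
  A = 13069.81 m^2

13069.81


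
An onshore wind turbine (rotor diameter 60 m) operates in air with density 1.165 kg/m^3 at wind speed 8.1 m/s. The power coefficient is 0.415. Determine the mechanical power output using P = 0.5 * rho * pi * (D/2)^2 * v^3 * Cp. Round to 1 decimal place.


Step 1 -- Compute swept area:
  A = pi * (D/2)^2 = pi * (60/2)^2 = 2827.43 m^2
Step 2 -- Apply wind power equation:
  P = 0.5 * rho * A * v^3 * Cp
  v^3 = 8.1^3 = 531.441
  P = 0.5 * 1.165 * 2827.43 * 531.441 * 0.415
  P = 363238.2 W

363238.2


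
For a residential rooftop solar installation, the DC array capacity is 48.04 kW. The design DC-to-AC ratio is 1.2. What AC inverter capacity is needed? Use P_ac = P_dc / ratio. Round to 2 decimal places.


The inverter AC capacity is determined by the DC/AC ratio.
Given: P_dc = 48.04 kW, DC/AC ratio = 1.2
P_ac = P_dc / ratio = 48.04 / 1.2
P_ac = 40.03 kW

40.03


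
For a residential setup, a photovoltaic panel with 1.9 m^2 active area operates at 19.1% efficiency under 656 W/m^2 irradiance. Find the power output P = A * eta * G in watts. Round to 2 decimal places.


Use the solar power formula P = A * eta * G.
Given: A = 1.9 m^2, eta = 0.191, G = 656 W/m^2
P = 1.9 * 0.191 * 656
P = 238.06 W

238.06


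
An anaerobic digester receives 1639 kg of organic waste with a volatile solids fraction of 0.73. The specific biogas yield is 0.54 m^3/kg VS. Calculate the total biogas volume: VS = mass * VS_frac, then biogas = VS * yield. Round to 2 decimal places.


Compute volatile solids:
  VS = mass * VS_fraction = 1639 * 0.73 = 1196.47 kg
Calculate biogas volume:
  Biogas = VS * specific_yield = 1196.47 * 0.54
  Biogas = 646.09 m^3

646.09


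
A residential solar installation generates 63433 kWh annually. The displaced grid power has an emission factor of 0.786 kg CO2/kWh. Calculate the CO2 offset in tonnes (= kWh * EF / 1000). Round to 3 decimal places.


CO2 offset in kg = generation * emission_factor
CO2 offset = 63433 * 0.786 = 49858.34 kg
Convert to tonnes:
  CO2 offset = 49858.34 / 1000 = 49.858 tonnes

49.858


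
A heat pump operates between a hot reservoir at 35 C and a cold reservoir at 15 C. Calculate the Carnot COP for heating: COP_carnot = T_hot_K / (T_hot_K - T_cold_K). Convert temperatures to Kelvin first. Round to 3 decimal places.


Convert to Kelvin:
  T_hot = 35 + 273.15 = 308.15 K
  T_cold = 15 + 273.15 = 288.15 K
Apply Carnot COP formula:
  COP = T_hot_K / (T_hot_K - T_cold_K) = 308.15 / 20.0
  COP = 15.408

15.408


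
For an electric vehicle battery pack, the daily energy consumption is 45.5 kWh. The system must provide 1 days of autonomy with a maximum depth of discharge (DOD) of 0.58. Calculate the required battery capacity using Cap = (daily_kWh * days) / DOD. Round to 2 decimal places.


Total energy needed = daily * days = 45.5 * 1 = 45.5 kWh
Account for depth of discharge:
  Cap = total_energy / DOD = 45.5 / 0.58
  Cap = 78.45 kWh

78.45


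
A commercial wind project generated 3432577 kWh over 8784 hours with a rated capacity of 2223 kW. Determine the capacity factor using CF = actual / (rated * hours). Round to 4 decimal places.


Capacity factor = actual output / maximum possible output
Maximum possible = rated * hours = 2223 * 8784 = 19526832 kWh
CF = 3432577 / 19526832
CF = 0.1758

0.1758


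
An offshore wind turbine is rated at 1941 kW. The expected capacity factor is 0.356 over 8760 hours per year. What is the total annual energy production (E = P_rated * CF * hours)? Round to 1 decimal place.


Annual energy = rated_kW * capacity_factor * hours_per_year
Given: P_rated = 1941 kW, CF = 0.356, hours = 8760
E = 1941 * 0.356 * 8760
E = 6053125.0 kWh

6053125.0


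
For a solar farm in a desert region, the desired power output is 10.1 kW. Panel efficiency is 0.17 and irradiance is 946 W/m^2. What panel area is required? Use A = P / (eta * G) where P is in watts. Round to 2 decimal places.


Convert target power to watts: P = 10.1 * 1000 = 10100.0 W
Compute denominator: eta * G = 0.17 * 946 = 160.82
Required area A = P / (eta * G) = 10100.0 / 160.82
A = 62.80 m^2

62.80


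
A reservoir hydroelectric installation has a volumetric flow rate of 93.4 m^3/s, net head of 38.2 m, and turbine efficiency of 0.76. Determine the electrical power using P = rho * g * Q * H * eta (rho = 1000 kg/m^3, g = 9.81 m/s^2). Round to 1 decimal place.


Apply the hydropower formula P = rho * g * Q * H * eta
rho * g = 1000 * 9.81 = 9810.0
P = 9810.0 * 93.4 * 38.2 * 0.76
P = 26600686.1 W

26600686.1


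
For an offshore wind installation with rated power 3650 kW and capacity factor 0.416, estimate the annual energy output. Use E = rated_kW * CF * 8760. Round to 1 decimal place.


Annual energy = rated_kW * capacity_factor * hours_per_year
Given: P_rated = 3650 kW, CF = 0.416, hours = 8760
E = 3650 * 0.416 * 8760
E = 13301184.0 kWh

13301184.0


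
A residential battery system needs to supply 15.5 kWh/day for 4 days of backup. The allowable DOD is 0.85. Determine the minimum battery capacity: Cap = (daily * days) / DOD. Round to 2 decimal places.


Total energy needed = daily * days = 15.5 * 4 = 62.0 kWh
Account for depth of discharge:
  Cap = total_energy / DOD = 62.0 / 0.85
  Cap = 72.94 kWh

72.94


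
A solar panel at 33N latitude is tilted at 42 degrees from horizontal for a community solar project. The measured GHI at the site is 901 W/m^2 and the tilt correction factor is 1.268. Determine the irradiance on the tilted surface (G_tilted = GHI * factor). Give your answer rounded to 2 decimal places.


Identify the given values:
  GHI = 901 W/m^2, tilt correction factor = 1.268
Apply the formula G_tilted = GHI * factor:
  G_tilted = 901 * 1.268
  G_tilted = 1142.47 W/m^2

1142.47


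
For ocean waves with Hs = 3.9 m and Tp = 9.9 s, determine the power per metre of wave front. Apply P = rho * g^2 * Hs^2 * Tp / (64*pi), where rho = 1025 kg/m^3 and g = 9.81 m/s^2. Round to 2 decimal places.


Apply wave power formula:
  g^2 = 9.81^2 = 96.2361
  Hs^2 = 3.9^2 = 15.21
  Numerator = rho * g^2 * Hs^2 * Tp = 1025 * 96.2361 * 15.21 * 9.9 = 14853414.09
  Denominator = 64 * pi = 201.0619
  P = 14853414.09 / 201.0619 = 73874.82 W/m

73874.82


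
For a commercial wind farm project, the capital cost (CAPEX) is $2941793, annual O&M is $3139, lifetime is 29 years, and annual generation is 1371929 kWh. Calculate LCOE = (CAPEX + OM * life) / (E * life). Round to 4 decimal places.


Total cost = CAPEX + OM * lifetime = 2941793 + 3139 * 29 = 2941793 + 91031 = 3032824
Total generation = annual * lifetime = 1371929 * 29 = 39785941 kWh
LCOE = 3032824 / 39785941
LCOE = 0.0762 $/kWh

0.0762


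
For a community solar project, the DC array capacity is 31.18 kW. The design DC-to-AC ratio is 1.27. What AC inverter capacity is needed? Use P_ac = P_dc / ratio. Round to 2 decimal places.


The inverter AC capacity is determined by the DC/AC ratio.
Given: P_dc = 31.18 kW, DC/AC ratio = 1.27
P_ac = P_dc / ratio = 31.18 / 1.27
P_ac = 24.55 kW

24.55


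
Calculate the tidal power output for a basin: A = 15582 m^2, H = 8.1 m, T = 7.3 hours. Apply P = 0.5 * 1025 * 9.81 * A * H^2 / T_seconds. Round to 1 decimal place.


Convert period to seconds: T = 7.3 * 3600 = 26280.0 s
H^2 = 8.1^2 = 65.61
P = 0.5 * rho * g * A * H^2 / T
P = 0.5 * 1025 * 9.81 * 15582 * 65.61 / 26280.0
P = 195582.8 W

195582.8


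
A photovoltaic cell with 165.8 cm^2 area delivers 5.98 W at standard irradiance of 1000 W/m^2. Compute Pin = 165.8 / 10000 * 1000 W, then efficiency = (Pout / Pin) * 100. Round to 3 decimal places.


First compute the input power:
  Pin = area_cm2 / 10000 * G = 165.8 / 10000 * 1000 = 16.58 W
Then compute efficiency:
  Efficiency = (Pout / Pin) * 100 = (5.98 / 16.58) * 100
  Efficiency = 36.068%

36.068


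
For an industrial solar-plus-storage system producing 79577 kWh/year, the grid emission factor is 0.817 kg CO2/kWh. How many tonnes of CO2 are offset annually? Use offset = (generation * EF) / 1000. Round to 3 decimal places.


CO2 offset in kg = generation * emission_factor
CO2 offset = 79577 * 0.817 = 65014.41 kg
Convert to tonnes:
  CO2 offset = 65014.41 / 1000 = 65.014 tonnes

65.014


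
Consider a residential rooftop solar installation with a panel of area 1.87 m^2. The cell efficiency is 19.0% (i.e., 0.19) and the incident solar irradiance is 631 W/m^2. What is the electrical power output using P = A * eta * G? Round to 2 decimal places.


Use the solar power formula P = A * eta * G.
Given: A = 1.87 m^2, eta = 0.19, G = 631 W/m^2
P = 1.87 * 0.19 * 631
P = 224.19 W

224.19


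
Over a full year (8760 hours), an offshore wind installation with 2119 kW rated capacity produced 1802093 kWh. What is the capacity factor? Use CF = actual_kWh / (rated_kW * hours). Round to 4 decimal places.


Capacity factor = actual output / maximum possible output
Maximum possible = rated * hours = 2119 * 8760 = 18562440 kWh
CF = 1802093 / 18562440
CF = 0.0971

0.0971


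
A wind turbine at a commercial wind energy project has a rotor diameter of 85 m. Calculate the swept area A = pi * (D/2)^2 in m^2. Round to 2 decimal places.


Compute the rotor radius:
  r = D / 2 = 85 / 2 = 42.5 m
Calculate swept area:
  A = pi * r^2 = pi * 42.5^2
  A = 5674.50 m^2

5674.50


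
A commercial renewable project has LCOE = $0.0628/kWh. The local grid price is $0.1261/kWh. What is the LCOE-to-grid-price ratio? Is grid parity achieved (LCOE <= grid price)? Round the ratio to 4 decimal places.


Compare LCOE to grid price:
  LCOE = $0.0628/kWh, Grid price = $0.1261/kWh
  Ratio = LCOE / grid_price = 0.0628 / 0.1261 = 0.4980
  Grid parity achieved (ratio <= 1)? yes

0.4980
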